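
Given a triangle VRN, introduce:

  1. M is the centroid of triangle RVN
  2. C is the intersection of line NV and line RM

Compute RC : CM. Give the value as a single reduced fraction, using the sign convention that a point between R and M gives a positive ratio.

Assign V = (0, 0), R = (1, 0), N = (0, 1) — the answer is frame-independent, so this choice is without loss of generality.
1. M is the centroid of triangle RVN ⇒ M = (1/3, 1/3)
2. C is the intersection of line NV and line RM ⇒ C = (0, 1/2)
C = R + t·(M−R) with t = 3/2, so RC:CM = t:(1−t) = 3/2:-1/2

RC:CM = -3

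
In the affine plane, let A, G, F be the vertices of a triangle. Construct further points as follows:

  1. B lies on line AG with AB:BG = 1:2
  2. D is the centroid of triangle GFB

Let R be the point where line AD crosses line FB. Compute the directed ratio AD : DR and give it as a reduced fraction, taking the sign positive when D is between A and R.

AD:DR = -5/2

Assign A = (0, 0), G = (1, 0), F = (0, 1) — the answer is frame-independent, so this choice is without loss of generality.
1. B lies on line AG with AB:BG = 1:2 ⇒ B = (1/3, 0)
2. D is the centroid of triangle GFB ⇒ D = (4/9, 1/3)
line AD meets FB at R = (4/15, 1/5)
D = A + t·(R−A) with t = 5/3, so AD:DR = 5/3:-2/3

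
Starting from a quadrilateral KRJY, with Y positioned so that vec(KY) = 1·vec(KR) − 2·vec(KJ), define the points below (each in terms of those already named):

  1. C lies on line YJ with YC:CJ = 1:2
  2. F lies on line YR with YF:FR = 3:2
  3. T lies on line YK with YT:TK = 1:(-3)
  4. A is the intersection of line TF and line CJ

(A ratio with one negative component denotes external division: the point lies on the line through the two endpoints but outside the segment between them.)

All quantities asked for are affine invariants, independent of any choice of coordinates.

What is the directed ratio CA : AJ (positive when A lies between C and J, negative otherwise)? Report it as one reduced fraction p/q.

CA:AJ = -25/39

Choose coordinates K = (0, 0), R = (1, 0), J = (0, 1), Y = (1, -2).
1. C lies on line YJ with YC:CJ = 1:2 ⇒ C = (2/3, -1)
2. F lies on line YR with YF:FR = 3:2 ⇒ F = (1, -4/5)
3. T lies on line YK with YT:TK = 1:(-3) ⇒ T = (3/2, -3)
4. A is the intersection of line TF and line CJ ⇒ A = (13/7, -32/7)
A = C + t·(J−C) with t = -25/14, so CA:AJ = t:(1−t) = -25/14:39/14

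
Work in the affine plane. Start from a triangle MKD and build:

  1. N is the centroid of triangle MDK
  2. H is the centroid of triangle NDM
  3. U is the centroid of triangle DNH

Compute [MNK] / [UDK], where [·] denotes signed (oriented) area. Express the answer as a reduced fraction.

Work in coordinates with M = (0, 0), K = (1, 0), D = (0, 1).
1. N is the centroid of triangle MDK ⇒ N = (1/3, 1/3)
2. H is the centroid of triangle NDM ⇒ H = (1/9, 4/9)
3. U is the centroid of triangle DNH ⇒ U = (4/27, 16/27)
2·[MNK] = -1/3, 2·[UDK] = -7/27
[MNK]:[UDK] = -1/3:-7/27 = 9/7

[MNK]:[UDK] = 9/7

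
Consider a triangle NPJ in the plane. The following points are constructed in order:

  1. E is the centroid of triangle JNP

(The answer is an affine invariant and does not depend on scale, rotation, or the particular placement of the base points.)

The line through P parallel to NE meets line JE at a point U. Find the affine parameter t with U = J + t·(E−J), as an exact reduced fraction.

t = 2

Set N = (0, 0), P = (1, 0), J = (0, 1); any affine frame gives the same invariant.
1. E is the centroid of triangle JNP ⇒ E = (1/3, 1/3)
through P parallel to NE: direction (1/3, 1/3); meets JE at U = (2/3, -1/3)
U = J + t·(E−J) with t = 2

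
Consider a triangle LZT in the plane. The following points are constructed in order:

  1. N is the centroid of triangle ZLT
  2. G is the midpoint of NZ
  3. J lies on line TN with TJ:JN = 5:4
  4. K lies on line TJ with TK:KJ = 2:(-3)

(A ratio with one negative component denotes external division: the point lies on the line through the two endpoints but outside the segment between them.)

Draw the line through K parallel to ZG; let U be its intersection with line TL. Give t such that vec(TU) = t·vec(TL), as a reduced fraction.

Set L = (0, 0), Z = (1, 0), T = (0, 1); any affine frame gives the same invariant.
1. N is the centroid of triangle ZLT ⇒ N = (1/3, 1/3)
2. G is the midpoint of NZ ⇒ G = (2/3, 1/6)
3. J lies on line TN with TJ:JN = 5:4 ⇒ J = (5/27, 17/27)
4. K lies on line TJ with TK:KJ = 2:(-3) ⇒ K = (-10/27, 47/27)
through K parallel to ZG: direction (-1/3, 1/6); meets TL at U = (0, 14/9)
U = T + t·(L−T) with t = -5/9

t = -5/9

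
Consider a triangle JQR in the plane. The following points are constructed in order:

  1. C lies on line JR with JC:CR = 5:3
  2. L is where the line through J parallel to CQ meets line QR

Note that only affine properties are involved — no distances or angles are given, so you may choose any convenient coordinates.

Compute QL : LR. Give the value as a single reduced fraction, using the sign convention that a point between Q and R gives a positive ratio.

QL:LR = -5/8

Choose coordinates J = (0, 0), Q = (1, 0), R = (0, 1).
1. C lies on line JR with JC:CR = 5:3 ⇒ C = (0, 5/8)
2. L is where the line through J parallel to CQ meets line QR ⇒ L = (8/3, -5/3)
L = Q + t·(R−Q) with t = -5/3, so QL:LR = t:(1−t) = -5/3:8/3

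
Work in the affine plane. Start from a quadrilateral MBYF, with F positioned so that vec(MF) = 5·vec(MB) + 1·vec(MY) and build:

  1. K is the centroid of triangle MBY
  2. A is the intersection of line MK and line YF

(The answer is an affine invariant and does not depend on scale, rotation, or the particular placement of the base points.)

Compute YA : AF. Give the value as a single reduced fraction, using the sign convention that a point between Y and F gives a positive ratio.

YA:AF = 1/4

Choose coordinates M = (0, 0), B = (1, 0), Y = (0, 1), F = (5, 1).
1. K is the centroid of triangle MBY ⇒ K = (1/3, 1/3)
2. A is the intersection of line MK and line YF ⇒ A = (1, 1)
A = Y + t·(F−Y) with t = 1/5, so YA:AF = t:(1−t) = 1/5:4/5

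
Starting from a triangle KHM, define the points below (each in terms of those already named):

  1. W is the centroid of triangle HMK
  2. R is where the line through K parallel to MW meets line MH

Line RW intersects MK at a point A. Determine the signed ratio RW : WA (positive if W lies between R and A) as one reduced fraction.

RW:WA = -4

Choose coordinates K = (0, 0), H = (1, 0), M = (0, 1).
1. W is the centroid of triangle HMK ⇒ W = (1/3, 1/3)
2. R is where the line through K parallel to MW meets line MH ⇒ R = (-1, 2)
line RW meets MK at A = (0, 3/4)
W = R + t·(A−R) with t = 4/3, so RW:WA = 4/3:-1/3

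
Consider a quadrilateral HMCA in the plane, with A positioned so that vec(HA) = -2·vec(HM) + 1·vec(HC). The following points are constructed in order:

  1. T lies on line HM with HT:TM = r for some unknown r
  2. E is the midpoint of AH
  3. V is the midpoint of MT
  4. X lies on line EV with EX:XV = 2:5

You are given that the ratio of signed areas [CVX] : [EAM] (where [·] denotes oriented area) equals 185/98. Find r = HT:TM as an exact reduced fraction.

r = 2/5

Assign H = (0, 0), M = (1, 0), C = (0, 1), A = (-2, 1) — the answer is frame-independent, so this choice is without loss of generality.
1. With HT:TM = r, write λ = r/(r+1) so T = H + λ·(M−H); T is affine-linear in λ
2. E is the midpoint of AH ⇒ E = (-1, 1/2)
3. V is the midpoint of MT ⇒ V is an affine combination of earlier points and hence also affine-linear in λ
4. X lies on line EV with EX:XV = 2:5 ⇒ X is an affine combination of earlier points and hence also affine-linear in λ
Every point depending on T is an affine combination of T and λ-independent points, so each such coordinate is linear in λ; the λ² term in each signed area is a multiple of (M−H)×(M−H) = 0, so 2·[CVX] and 2·[EAM] are each linear in λ. Evaluating at λ=0 and λ=1:
  2·[CVX] = -5/28·λ − 25/28,   2·[EAM] = -1/2
So [CVX]:[EAM] = (-5/28·λ − 25/28) / (-1/2). Setting this equal to 185/98:
  -5/28·λ − 25/28 = 185/98·(-1/2)  ⇒  λ = 2/7
Then r = λ/(1−λ) = (2/7)/(5/7) = 2/5. Check: with r = 2/5, T = (2/7, 0) and [CVX]:[EAM] = 185/98 as required.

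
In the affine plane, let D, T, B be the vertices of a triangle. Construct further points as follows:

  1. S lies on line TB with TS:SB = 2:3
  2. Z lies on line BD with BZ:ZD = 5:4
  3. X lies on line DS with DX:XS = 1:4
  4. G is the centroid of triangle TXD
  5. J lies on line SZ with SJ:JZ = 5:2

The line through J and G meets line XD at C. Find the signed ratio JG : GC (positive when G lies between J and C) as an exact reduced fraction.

Work in coordinates with D = (0, 0), T = (1, 0), B = (0, 1).
1. S lies on line TB with TS:SB = 2:3 ⇒ S = (3/5, 2/5)
2. Z lies on line BD with BZ:ZD = 5:4 ⇒ Z = (0, 4/9)
3. X lies on line DS with DX:XS = 1:4 ⇒ X = (3/25, 2/25)
4. G is the centroid of triangle TXD ⇒ G = (28/75, 2/75)
5. J lies on line SZ with SJ:JZ = 5:2 ⇒ J = (6/35, 136/315)
line JG meets XD at C = (74/255, 148/765)
G = J + t·(C−J) with t = 17/10, so JG:GC = 17/10:-7/10

JG:GC = -17/7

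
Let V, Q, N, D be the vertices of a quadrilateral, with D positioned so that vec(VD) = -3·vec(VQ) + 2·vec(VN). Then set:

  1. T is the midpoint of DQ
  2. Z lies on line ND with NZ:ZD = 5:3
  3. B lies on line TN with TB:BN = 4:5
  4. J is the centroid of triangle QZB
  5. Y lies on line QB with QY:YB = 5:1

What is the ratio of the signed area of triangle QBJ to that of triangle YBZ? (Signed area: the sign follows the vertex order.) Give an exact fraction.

Choose coordinates V = (0, 0), Q = (1, 0), N = (0, 1), D = (-3, 2).
1. T is the midpoint of DQ ⇒ T = (-1, 1)
2. Z lies on line ND with NZ:ZD = 5:3 ⇒ Z = (-15/8, 13/8)
3. B lies on line TN with TB:BN = 4:5 ⇒ B = (-5/9, 1)
4. J is the centroid of triangle QZB ⇒ J = (-103/216, 7/8)
5. Y lies on line QB with QY:YB = 5:1 ⇒ Y = (-8/27, 5/6)
2·[QBJ] = 25/216, 2·[YBZ] = 25/432
[QBJ]:[YBZ] = 25/216:25/432 = 2

[QBJ]:[YBZ] = 2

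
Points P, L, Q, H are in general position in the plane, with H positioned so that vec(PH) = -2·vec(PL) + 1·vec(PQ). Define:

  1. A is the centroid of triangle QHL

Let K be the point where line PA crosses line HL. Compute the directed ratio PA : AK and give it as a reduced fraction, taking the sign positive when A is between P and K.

PA:AK = -5/2

Assign P = (0, 0), L = (1, 0), Q = (0, 1), H = (-2, 1) — the answer is frame-independent, so this choice is without loss of generality.
1. A is the centroid of triangle QHL ⇒ A = (-1/3, 2/3)
line PA meets HL at K = (-1/5, 2/5)
A = P + t·(K−P) with t = 5/3, so PA:AK = 5/3:-2/3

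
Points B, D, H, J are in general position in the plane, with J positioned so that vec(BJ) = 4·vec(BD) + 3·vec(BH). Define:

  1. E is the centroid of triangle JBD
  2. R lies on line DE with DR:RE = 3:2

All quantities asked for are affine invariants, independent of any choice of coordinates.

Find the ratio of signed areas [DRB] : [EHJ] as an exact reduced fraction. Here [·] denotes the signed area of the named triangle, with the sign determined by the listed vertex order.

[DRB]:[EHJ] = -9/50

Choose coordinates B = (0, 0), D = (1, 0), H = (0, 1), J = (4, 3).
1. E is the centroid of triangle JBD ⇒ E = (5/3, 1)
2. R lies on line DE with DR:RE = 3:2 ⇒ R = (7/5, 3/5)
2·[DRB] = 3/5, 2·[EHJ] = -10/3
[DRB]:[EHJ] = 3/5:-10/3 = -9/50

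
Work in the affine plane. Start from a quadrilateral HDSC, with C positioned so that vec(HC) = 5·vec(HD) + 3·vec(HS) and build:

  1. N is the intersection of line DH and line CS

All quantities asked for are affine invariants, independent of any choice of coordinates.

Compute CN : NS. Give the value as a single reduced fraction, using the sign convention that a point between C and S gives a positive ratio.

Choose coordinates H = (0, 0), D = (1, 0), S = (0, 1), C = (5, 3).
1. N is the intersection of line DH and line CS ⇒ N = (-5/2, 0)
N = C + t·(S−C) with t = 3/2, so CN:NS = t:(1−t) = 3/2:-1/2

CN:NS = -3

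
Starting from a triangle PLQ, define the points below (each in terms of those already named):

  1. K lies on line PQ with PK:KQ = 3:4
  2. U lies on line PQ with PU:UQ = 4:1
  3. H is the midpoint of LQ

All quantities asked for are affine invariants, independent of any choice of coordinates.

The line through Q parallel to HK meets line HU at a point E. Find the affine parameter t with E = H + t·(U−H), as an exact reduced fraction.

Work in coordinates with P = (0, 0), L = (1, 0), Q = (0, 1).
1. K lies on line PQ with PK:KQ = 3:4 ⇒ K = (0, 3/7)
2. U lies on line PQ with PU:UQ = 4:1 ⇒ U = (0, 4/5)
3. H is the midpoint of LQ ⇒ H = (1/2, 1/2)
through Q parallel to HK: direction (-1/2, -1/14); meets HU at E = (-7/26, 25/26)
E = H + t·(U−H) with t = 20/13

t = 20/13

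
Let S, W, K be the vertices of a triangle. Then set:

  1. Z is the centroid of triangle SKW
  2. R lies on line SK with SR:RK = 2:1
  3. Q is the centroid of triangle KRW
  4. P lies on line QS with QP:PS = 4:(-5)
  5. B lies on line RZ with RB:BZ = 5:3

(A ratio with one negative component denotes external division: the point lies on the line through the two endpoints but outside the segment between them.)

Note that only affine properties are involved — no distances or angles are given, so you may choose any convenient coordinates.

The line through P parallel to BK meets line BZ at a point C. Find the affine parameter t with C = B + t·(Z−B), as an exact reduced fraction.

Set S = (0, 0), W = (1, 0), K = (0, 1); any affine frame gives the same invariant.
1. Z is the centroid of triangle SKW ⇒ Z = (1/3, 1/3)
2. R lies on line SK with SR:RK = 2:1 ⇒ R = (0, 2/3)
3. Q is the centroid of triangle KRW ⇒ Q = (1/3, 5/9)
4. P lies on line QS with QP:PS = 4:(-5) ⇒ P = (5/3, 25/9)
5. B lies on line RZ with RB:BZ = 5:3 ⇒ B = (5/24, 11/24)
through P parallel to BK: direction (-5/24, 13/24); meets BZ at C = (145/36, -121/36)
C = B + t·(Z−B) with t = 275/9

t = 275/9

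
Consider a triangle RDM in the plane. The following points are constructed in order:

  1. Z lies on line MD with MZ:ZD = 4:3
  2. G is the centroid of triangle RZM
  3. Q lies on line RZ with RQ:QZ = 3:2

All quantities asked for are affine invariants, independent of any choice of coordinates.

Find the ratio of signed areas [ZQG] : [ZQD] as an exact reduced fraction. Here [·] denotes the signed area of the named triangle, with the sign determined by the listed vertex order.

Work in coordinates with R = (0, 0), D = (1, 0), M = (0, 1).
1. Z lies on line MD with MZ:ZD = 4:3 ⇒ Z = (4/7, 3/7)
2. G is the centroid of triangle RZM ⇒ G = (4/21, 10/21)
3. Q lies on line RZ with RQ:QZ = 3:2 ⇒ Q = (12/35, 9/35)
2·[ZQG] = -8/105, 2·[ZQD] = 6/35
[ZQG]:[ZQD] = -8/105:6/35 = -4/9

[ZQG]:[ZQD] = -4/9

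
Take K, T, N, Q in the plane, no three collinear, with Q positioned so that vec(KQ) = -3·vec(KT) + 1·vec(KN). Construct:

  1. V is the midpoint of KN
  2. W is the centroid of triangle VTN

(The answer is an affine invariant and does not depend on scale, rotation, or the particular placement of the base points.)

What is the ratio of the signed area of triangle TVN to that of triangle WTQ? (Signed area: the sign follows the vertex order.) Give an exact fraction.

Work in coordinates with K = (0, 0), T = (1, 0), N = (0, 1), Q = (-3, 1).
1. V is the midpoint of KN ⇒ V = (0, 1/2)
2. W is the centroid of triangle VTN ⇒ W = (1/3, 1/2)
2·[TVN] = -1/2, 2·[WTQ] = -4/3
[TVN]:[WTQ] = -1/2:-4/3 = 3/8

[TVN]:[WTQ] = 3/8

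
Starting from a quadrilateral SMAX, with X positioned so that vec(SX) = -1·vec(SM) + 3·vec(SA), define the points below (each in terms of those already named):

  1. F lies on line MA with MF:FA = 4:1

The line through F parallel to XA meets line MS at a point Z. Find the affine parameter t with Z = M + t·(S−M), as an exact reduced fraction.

Choose coordinates S = (0, 0), M = (1, 0), A = (0, 1), X = (-1, 3).
1. F lies on line MA with MF:FA = 4:1 ⇒ F = (1/5, 4/5)
through F parallel to XA: direction (1, -2); meets MS at Z = (3/5, 0)
Z = M + t·(S−M) with t = 2/5

t = 2/5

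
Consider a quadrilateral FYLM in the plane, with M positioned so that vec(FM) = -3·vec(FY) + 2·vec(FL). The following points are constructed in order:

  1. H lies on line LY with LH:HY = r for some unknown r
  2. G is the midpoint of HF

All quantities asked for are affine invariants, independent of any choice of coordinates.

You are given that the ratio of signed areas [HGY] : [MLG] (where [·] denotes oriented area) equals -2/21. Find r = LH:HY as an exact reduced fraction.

r = 3/2

Assign F = (0, 0), Y = (1, 0), L = (0, 1), M = (-3, 2) — the answer is frame-independent, so this choice is without loss of generality.
1. With LH:HY = r, write λ = r/(r+1) so H = L + λ·(Y−L); H is affine-linear in λ
2. G is the midpoint of HF ⇒ G is an affine combination of earlier points and hence also affine-linear in λ
Every point depending on H is an affine combination of H and λ-independent points, so each such coordinate is linear in λ; the λ² term in each signed area is a multiple of (Y−L)×(Y−L) = 0, so 2·[HGY] and 2·[MLG] are each linear in λ. Evaluating at λ=0 and λ=1:
  2·[HGY] = -1/2·λ + 1/2,   2·[MLG] = −λ − 3/2
So [HGY]:[MLG] = (-1/2·λ + 1/2) / (−λ − 3/2). Setting this equal to -2/21:
  -1/2·λ + 1/2 = -2/21·(−λ − 3/2)  ⇒  λ = 3/5
Then r = λ/(1−λ) = (3/5)/(2/5) = 3/2. Check: with r = 3/2, H = (3/5, 2/5) and [HGY]:[MLG] = -2/21 as required.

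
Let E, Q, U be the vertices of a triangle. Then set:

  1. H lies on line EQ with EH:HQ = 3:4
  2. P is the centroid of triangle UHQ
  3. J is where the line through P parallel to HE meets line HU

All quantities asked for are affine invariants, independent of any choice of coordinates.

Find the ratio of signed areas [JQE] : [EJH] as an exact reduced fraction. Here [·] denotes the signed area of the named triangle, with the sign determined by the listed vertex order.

Assign E = (0, 0), Q = (1, 0), U = (0, 1) — the answer is frame-independent, so this choice is without loss of generality.
1. H lies on line EQ with EH:HQ = 3:4 ⇒ H = (3/7, 0)
2. P is the centroid of triangle UHQ ⇒ P = (10/21, 1/3)
3. J is where the line through P parallel to HE meets line HU ⇒ J = (2/7, 1/3)
2·[JQE] = -1/3, 2·[EJH] = -1/7
[JQE]:[EJH] = -1/3:-1/7 = 7/3

[JQE]:[EJH] = 7/3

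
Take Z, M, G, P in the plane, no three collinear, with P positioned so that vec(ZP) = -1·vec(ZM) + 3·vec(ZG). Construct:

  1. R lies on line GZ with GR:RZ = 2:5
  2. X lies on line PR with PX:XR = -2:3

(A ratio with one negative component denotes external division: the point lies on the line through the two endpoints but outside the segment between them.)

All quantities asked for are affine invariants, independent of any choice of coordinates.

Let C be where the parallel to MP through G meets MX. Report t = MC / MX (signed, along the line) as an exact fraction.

t = -7/22

Assign Z = (0, 0), M = (1, 0), G = (0, 1), P = (-1, 3) — the answer is frame-independent, so this choice is without loss of generality.
1. R lies on line GZ with GR:RZ = 2:5 ⇒ R = (0, 5/7)
2. X lies on line PR with PX:XR = -2:3 ⇒ X = (-3, 53/7)
through G parallel to MP: direction (-2, 3); meets MX at C = (25/11, -53/22)
C = M + t·(X−M) with t = -7/22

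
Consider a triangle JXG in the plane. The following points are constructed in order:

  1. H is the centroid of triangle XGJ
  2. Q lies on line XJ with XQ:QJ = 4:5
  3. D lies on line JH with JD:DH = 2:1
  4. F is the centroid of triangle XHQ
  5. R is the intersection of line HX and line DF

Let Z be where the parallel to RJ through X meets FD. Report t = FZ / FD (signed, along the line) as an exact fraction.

t = -139/140

Assign J = (0, 0), X = (1, 0), G = (0, 1) — the answer is frame-independent, so this choice is without loss of generality.
1. H is the centroid of triangle XGJ ⇒ H = (1/3, 1/3)
2. Q lies on line XJ with XQ:QJ = 4:5 ⇒ Q = (5/9, 0)
3. D lies on line JH with JD:DH = 2:1 ⇒ D = (2/9, 2/9)
4. F is the centroid of triangle XHQ ⇒ F = (17/27, 1/9)
5. R is the intersection of line HX and line DF ⇒ R = (43/45, 1/45)
through X parallel to RJ: direction (-43/45, -1/45); meets FD at Z = (1303/1260, 1/1260)
Z = F + t·(D−F) with t = -139/140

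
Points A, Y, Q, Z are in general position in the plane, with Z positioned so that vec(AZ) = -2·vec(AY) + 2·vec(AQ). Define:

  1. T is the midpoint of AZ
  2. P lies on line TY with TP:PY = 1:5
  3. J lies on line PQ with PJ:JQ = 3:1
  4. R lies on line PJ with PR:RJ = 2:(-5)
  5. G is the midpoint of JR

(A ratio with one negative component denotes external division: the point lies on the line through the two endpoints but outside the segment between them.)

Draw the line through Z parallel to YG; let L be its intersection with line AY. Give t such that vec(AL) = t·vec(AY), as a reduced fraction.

t = 70/41

Work in coordinates with A = (0, 0), Y = (1, 0), Q = (0, 1), Z = (-2, 2).
1. T is the midpoint of AZ ⇒ T = (-1, 1)
2. P lies on line TY with TP:PY = 1:5 ⇒ P = (-2/3, 5/6)
3. J lies on line PQ with PJ:JQ = 3:1 ⇒ J = (-1/6, 23/24)
4. R lies on line PJ with PR:RJ = 2:(-5) ⇒ R = (-1, 3/4)
5. G is the midpoint of JR ⇒ G = (-7/12, 41/48)
through Z parallel to YG: direction (-19/12, 41/48); meets AY at L = (70/41, 0)
L = A + t·(Y−A) with t = 70/41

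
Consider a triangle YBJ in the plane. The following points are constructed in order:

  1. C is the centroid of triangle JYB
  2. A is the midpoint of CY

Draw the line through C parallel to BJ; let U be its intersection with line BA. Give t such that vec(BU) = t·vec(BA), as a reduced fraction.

Set Y = (0, 0), B = (1, 0), J = (0, 1); any affine frame gives the same invariant.
1. C is the centroid of triangle JYB ⇒ C = (1/3, 1/3)
2. A is the midpoint of CY ⇒ A = (1/6, 1/6)
through C parallel to BJ: direction (-1, 1); meets BA at U = (7/12, 1/12)
U = B + t·(A−B) with t = 1/2

t = 1/2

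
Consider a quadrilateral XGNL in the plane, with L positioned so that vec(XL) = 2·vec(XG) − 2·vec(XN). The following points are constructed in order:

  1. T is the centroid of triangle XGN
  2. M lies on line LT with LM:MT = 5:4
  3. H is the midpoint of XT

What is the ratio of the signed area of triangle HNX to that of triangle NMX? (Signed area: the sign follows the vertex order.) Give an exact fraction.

[HNX]:[NMX] = -9/58

Work in coordinates with X = (0, 0), G = (1, 0), N = (0, 1), L = (2, -2).
1. T is the centroid of triangle XGN ⇒ T = (1/3, 1/3)
2. M lies on line LT with LM:MT = 5:4 ⇒ M = (29/27, -19/27)
3. H is the midpoint of XT ⇒ H = (1/6, 1/6)
2·[HNX] = 1/6, 2·[NMX] = -29/27
[HNX]:[NMX] = 1/6:-29/27 = -9/58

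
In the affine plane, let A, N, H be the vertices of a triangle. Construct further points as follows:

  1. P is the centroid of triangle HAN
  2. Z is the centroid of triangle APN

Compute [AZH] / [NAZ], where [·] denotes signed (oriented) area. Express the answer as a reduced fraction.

[AZH]:[NAZ] = -4

Set A = (0, 0), N = (1, 0), H = (0, 1); any affine frame gives the same invariant.
1. P is the centroid of triangle HAN ⇒ P = (1/3, 1/3)
2. Z is the centroid of triangle APN ⇒ Z = (4/9, 1/9)
2·[AZH] = 4/9, 2·[NAZ] = -1/9
[AZH]:[NAZ] = 4/9:-1/9 = -4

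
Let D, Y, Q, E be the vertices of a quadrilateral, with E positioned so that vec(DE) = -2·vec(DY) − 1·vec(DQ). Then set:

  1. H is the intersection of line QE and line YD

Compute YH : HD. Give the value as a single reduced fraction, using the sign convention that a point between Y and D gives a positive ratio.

YH:HD = -2

Work in coordinates with D = (0, 0), Y = (1, 0), Q = (0, 1), E = (-2, -1).
1. H is the intersection of line QE and line YD ⇒ H = (-1, 0)
H = Y + t·(D−Y) with t = 2, so YH:HD = t:(1−t) = 2:-1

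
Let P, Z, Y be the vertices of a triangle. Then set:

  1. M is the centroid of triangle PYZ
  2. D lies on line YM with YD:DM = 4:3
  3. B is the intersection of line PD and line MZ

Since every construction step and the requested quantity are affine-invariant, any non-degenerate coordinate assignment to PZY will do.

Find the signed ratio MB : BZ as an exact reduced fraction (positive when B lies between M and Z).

MB:BZ = -3/13

Work in coordinates with P = (0, 0), Z = (1, 0), Y = (0, 1).
1. M is the centroid of triangle PYZ ⇒ M = (1/3, 1/3)
2. D lies on line YM with YD:DM = 4:3 ⇒ D = (4/21, 13/21)
3. B is the intersection of line PD and line MZ ⇒ B = (2/15, 13/30)
B = M + t·(Z−M) with t = -3/10, so MB:BZ = t:(1−t) = -3/10:13/10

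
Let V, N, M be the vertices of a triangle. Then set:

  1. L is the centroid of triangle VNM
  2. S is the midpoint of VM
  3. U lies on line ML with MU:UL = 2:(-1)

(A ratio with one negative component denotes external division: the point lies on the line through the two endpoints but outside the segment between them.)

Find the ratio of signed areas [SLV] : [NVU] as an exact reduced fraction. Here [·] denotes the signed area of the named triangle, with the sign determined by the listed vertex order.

Assign V = (0, 0), N = (1, 0), M = (0, 1) — the answer is frame-independent, so this choice is without loss of generality.
1. L is the centroid of triangle VNM ⇒ L = (1/3, 1/3)
2. S is the midpoint of VM ⇒ S = (0, 1/2)
3. U lies on line ML with MU:UL = 2:(-1) ⇒ U = (2/3, -1/3)
2·[SLV] = -1/6, 2·[NVU] = 1/3
[SLV]:[NVU] = -1/6:1/3 = -1/2

[SLV]:[NVU] = -1/2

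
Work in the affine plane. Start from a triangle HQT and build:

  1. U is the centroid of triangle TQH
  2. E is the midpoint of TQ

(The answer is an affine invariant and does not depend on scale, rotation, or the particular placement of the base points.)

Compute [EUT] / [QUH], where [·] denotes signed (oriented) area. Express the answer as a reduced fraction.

[EUT]:[QUH] = -1/2

Choose coordinates H = (0, 0), Q = (1, 0), T = (0, 1).
1. U is the centroid of triangle TQH ⇒ U = (1/3, 1/3)
2. E is the midpoint of TQ ⇒ E = (1/2, 1/2)
2·[EUT] = -1/6, 2·[QUH] = 1/3
[EUT]:[QUH] = -1/6:1/3 = -1/2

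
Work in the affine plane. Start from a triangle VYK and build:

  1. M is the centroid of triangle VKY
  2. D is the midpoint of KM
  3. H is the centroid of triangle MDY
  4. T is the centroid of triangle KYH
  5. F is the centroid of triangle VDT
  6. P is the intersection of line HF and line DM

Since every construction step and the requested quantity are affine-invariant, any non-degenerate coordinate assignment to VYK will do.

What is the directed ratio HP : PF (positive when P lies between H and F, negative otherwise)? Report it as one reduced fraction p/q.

Assign V = (0, 0), Y = (1, 0), K = (0, 1) — the answer is frame-independent, so this choice is without loss of generality.
1. M is the centroid of triangle VKY ⇒ M = (1/3, 1/3)
2. D is the midpoint of KM ⇒ D = (1/6, 2/3)
3. H is the centroid of triangle MDY ⇒ H = (1/2, 1/3)
4. T is the centroid of triangle KYH ⇒ T = (1/2, 4/9)
5. F is the centroid of triangle VDT ⇒ F = (2/9, 10/27)
6. P is the intersection of line HF and line DM ⇒ P = (9/28, 5/14)
P = H + t·(F−H) with t = 9/14, so HP:PF = t:(1−t) = 9/14:5/14

HP:PF = 9/5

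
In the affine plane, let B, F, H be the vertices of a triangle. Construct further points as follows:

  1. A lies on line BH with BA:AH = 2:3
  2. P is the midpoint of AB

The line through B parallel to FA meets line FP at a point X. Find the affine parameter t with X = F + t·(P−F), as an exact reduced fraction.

t = 2

Choose coordinates B = (0, 0), F = (1, 0), H = (0, 1).
1. A lies on line BH with BA:AH = 2:3 ⇒ A = (0, 2/5)
2. P is the midpoint of AB ⇒ P = (0, 1/5)
through B parallel to FA: direction (-1, 2/5); meets FP at X = (-1, 2/5)
X = F + t·(P−F) with t = 2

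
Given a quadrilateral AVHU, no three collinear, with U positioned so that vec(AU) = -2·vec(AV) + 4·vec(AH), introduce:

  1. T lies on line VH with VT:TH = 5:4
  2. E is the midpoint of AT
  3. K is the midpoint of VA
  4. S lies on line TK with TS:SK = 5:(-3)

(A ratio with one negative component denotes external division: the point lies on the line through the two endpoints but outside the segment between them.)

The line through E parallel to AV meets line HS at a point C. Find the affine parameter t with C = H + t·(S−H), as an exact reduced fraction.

t = 13/33

Work in coordinates with A = (0, 0), V = (1, 0), H = (0, 1), U = (-2, 4).
1. T lies on line VH with VT:TH = 5:4 ⇒ T = (4/9, 5/9)
2. E is the midpoint of AT ⇒ E = (2/9, 5/18)
3. K is the midpoint of VA ⇒ K = (1/2, 0)
4. S lies on line TK with TS:SK = 5:(-3) ⇒ S = (7/12, -5/6)
through E parallel to AV: direction (1, 0); meets HS at C = (91/396, 5/18)
C = H + t·(S−H) with t = 13/33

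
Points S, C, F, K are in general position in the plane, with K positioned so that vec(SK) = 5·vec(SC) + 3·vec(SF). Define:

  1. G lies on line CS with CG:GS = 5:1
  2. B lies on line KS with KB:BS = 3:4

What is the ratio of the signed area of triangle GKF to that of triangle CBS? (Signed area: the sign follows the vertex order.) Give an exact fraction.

[GKF]:[CBS] = 28/9

Choose coordinates S = (0, 0), C = (1, 0), F = (0, 1), K = (5, 3).
1. G lies on line CS with CG:GS = 5:1 ⇒ G = (1/6, 0)
2. B lies on line KS with KB:BS = 3:4 ⇒ B = (20/7, 12/7)
2·[GKF] = 16/3, 2·[CBS] = 12/7
[GKF]:[CBS] = 16/3:12/7 = 28/9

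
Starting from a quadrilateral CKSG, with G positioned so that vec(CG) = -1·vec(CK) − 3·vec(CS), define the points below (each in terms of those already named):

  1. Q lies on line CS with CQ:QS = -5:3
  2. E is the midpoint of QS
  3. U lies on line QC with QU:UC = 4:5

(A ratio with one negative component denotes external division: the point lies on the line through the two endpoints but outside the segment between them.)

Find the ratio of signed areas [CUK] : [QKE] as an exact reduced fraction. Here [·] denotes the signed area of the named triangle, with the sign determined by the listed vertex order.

[CUK]:[QKE] = 50/27

Set C = (0, 0), K = (1, 0), S = (0, 1), G = (-1, -3); any affine frame gives the same invariant.
1. Q lies on line CS with CQ:QS = -5:3 ⇒ Q = (0, 5/2)
2. E is the midpoint of QS ⇒ E = (0, 7/4)
3. U lies on line QC with QU:UC = 4:5 ⇒ U = (0, 25/18)
2·[CUK] = -25/18, 2·[QKE] = -3/4
[CUK]:[QKE] = -25/18:-3/4 = 50/27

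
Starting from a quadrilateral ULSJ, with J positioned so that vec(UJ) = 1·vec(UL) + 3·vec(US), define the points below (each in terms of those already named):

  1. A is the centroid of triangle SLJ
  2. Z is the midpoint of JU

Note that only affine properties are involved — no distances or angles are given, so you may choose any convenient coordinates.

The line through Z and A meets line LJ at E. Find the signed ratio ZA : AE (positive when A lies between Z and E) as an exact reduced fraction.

ZA:AE = 1/2

Set U = (0, 0), L = (1, 0), S = (0, 1), J = (1, 3); any affine frame gives the same invariant.
1. A is the centroid of triangle SLJ ⇒ A = (2/3, 4/3)
2. Z is the midpoint of JU ⇒ Z = (1/2, 3/2)
line ZA meets LJ at E = (1, 1)
A = Z + t·(E−Z) with t = 1/3, so ZA:AE = 1/3:2/3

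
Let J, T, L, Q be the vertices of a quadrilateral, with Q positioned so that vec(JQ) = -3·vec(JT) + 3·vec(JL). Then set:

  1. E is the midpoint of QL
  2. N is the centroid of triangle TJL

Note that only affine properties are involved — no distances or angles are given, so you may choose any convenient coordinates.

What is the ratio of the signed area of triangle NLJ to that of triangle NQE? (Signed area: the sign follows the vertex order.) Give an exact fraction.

Set J = (0, 0), T = (1, 0), L = (0, 1), Q = (-3, 3); any affine frame gives the same invariant.
1. E is the midpoint of QL ⇒ E = (-3/2, 2)
2. N is the centroid of triangle TJL ⇒ N = (1/3, 1/3)
2·[NLJ] = 1/3, 2·[NQE] = -2/3
[NLJ]:[NQE] = 1/3:-2/3 = -1/2

[NLJ]:[NQE] = -1/2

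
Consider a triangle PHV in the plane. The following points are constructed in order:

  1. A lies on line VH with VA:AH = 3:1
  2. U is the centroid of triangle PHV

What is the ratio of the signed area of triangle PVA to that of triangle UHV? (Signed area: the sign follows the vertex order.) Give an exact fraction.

Work in coordinates with P = (0, 0), H = (1, 0), V = (0, 1).
1. A lies on line VH with VA:AH = 3:1 ⇒ A = (3/4, 1/4)
2. U is the centroid of triangle PHV ⇒ U = (1/3, 1/3)
2·[PVA] = -3/4, 2·[UHV] = 1/3
[PVA]:[UHV] = -3/4:1/3 = -9/4

[PVA]:[UHV] = -9/4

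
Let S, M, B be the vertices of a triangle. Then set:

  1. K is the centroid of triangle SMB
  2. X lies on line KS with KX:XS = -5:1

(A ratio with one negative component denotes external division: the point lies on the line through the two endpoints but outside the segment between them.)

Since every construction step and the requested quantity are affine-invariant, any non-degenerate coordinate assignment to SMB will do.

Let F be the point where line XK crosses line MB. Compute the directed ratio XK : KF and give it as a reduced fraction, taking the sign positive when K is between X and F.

Set S = (0, 0), M = (1, 0), B = (0, 1); any affine frame gives the same invariant.
1. K is the centroid of triangle SMB ⇒ K = (1/3, 1/3)
2. X lies on line KS with KX:XS = -5:1 ⇒ X = (-1/12, -1/12)
line XK meets MB at F = (1/2, 1/2)
K = X + t·(F−X) with t = 5/7, so XK:KF = 5/7:2/7

XK:KF = 5/2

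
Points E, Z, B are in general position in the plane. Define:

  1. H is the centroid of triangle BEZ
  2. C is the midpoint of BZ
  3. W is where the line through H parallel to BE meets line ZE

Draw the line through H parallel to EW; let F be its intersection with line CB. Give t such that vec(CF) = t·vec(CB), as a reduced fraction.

Assign E = (0, 0), Z = (1, 0), B = (0, 1) — the answer is frame-independent, so this choice is without loss of generality.
1. H is the centroid of triangle BEZ ⇒ H = (1/3, 1/3)
2. C is the midpoint of BZ ⇒ C = (1/2, 1/2)
3. W is where the line through H parallel to BE meets line ZE ⇒ W = (1/3, 0)
through H parallel to EW: direction (1/3, 0); meets CB at F = (2/3, 1/3)
F = C + t·(B−C) with t = -1/3

t = -1/3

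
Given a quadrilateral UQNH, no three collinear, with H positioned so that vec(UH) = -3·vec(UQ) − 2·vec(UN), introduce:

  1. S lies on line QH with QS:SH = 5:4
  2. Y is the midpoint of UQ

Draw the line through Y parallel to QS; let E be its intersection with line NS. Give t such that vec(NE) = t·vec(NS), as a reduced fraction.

Work in coordinates with U = (0, 0), Q = (1, 0), N = (0, 1), H = (-3, -2).
1. S lies on line QH with QS:SH = 5:4 ⇒ S = (-11/9, -10/9)
2. Y is the midpoint of UQ ⇒ Y = (1/2, 0)
through Y parallel to QS: direction (-20/9, -10/9); meets NS at E = (-55/54, -41/54)
E = N + t·(S−N) with t = 5/6

t = 5/6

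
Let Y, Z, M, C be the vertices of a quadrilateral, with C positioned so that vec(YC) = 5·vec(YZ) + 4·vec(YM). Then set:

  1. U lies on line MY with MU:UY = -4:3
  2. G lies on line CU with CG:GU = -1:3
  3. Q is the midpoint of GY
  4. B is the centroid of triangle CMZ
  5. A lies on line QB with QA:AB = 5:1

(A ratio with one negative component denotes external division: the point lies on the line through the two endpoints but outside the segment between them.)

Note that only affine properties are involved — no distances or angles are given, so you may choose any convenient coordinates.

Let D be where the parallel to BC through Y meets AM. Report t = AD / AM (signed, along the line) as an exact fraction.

Work in coordinates with Y = (0, 0), Z = (1, 0), M = (0, 1), C = (5, 4).
1. U lies on line MY with MU:UY = -4:3 ⇒ U = (0, -3)
2. G lies on line CU with CG:GU = -1:3 ⇒ G = (15/2, 15/2)
3. Q is the midpoint of GY ⇒ Q = (15/4, 15/4)
4. B is the centroid of triangle CMZ ⇒ B = (2, 5/3)
5. A lies on line QB with QA:AB = 5:1 ⇒ A = (55/24, 145/72)
through Y parallel to BC: direction (3, 7/3); meets AM at D = (495/166, 385/166)
D = A + t·(M−A) with t = -25/83

t = -25/83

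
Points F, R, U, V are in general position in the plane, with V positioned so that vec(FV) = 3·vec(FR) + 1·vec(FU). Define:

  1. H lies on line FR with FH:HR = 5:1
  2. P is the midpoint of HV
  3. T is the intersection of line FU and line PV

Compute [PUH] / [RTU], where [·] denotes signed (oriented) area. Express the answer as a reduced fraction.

Set F = (0, 0), R = (1, 0), U = (0, 1), V = (3, 1); any affine frame gives the same invariant.
1. H lies on line FR with FH:HR = 5:1 ⇒ H = (5/6, 0)
2. P is the midpoint of HV ⇒ P = (23/12, 1/2)
3. T is the intersection of line FU and line PV ⇒ T = (0, -5/13)
2·[PUH] = 3/2, 2·[RTU] = -18/13
[PUH]:[RTU] = 3/2:-18/13 = -13/12

[PUH]:[RTU] = -13/12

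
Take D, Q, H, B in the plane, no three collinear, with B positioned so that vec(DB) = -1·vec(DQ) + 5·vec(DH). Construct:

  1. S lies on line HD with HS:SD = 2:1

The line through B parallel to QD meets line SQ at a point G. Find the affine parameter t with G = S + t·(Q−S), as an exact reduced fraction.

Choose coordinates D = (0, 0), Q = (1, 0), H = (0, 1), B = (-1, 5).
1. S lies on line HD with HS:SD = 2:1 ⇒ S = (0, 1/3)
through B parallel to QD: direction (-1, 0); meets SQ at G = (-14, 5)
G = S + t·(Q−S) with t = -14

t = -14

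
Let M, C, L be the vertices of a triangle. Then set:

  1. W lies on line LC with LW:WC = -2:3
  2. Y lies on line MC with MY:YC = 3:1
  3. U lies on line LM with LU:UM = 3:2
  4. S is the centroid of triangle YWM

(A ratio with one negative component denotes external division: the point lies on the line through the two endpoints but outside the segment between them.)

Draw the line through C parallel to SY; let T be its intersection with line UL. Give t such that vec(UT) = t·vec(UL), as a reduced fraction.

Assign M = (0, 0), C = (1, 0), L = (0, 1) — the answer is frame-independent, so this choice is without loss of generality.
1. W lies on line LC with LW:WC = -2:3 ⇒ W = (-2, 3)
2. Y lies on line MC with MY:YC = 3:1 ⇒ Y = (3/4, 0)
3. U lies on line LM with LU:UM = 3:2 ⇒ U = (0, 2/5)
4. S is the centroid of triangle YWM ⇒ S = (-5/12, 1)
through C parallel to SY: direction (7/6, -1); meets UL at T = (0, 6/7)
T = U + t·(L−U) with t = 16/21

t = 16/21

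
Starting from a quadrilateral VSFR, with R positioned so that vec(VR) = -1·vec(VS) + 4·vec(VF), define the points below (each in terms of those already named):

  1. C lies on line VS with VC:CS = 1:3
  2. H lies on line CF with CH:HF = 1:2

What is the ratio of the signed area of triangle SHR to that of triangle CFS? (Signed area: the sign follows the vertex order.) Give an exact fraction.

[SHR]:[CFS] = 32/9

Set V = (0, 0), S = (1, 0), F = (0, 1), R = (-1, 4); any affine frame gives the same invariant.
1. C lies on line VS with VC:CS = 1:3 ⇒ C = (1/4, 0)
2. H lies on line CF with CH:HF = 1:2 ⇒ H = (1/6, 1/3)
2·[SHR] = -8/3, 2·[CFS] = -3/4
[SHR]:[CFS] = -8/3:-3/4 = 32/9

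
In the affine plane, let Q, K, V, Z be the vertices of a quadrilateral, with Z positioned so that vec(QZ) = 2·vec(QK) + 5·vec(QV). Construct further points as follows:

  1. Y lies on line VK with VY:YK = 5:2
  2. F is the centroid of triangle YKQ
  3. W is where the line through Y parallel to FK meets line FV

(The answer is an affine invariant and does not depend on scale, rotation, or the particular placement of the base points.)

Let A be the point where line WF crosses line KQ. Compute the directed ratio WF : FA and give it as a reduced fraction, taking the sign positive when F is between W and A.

WF:FA = 19/7

Set Q = (0, 0), K = (1, 0), V = (0, 1), Z = (2, 5); any affine frame gives the same invariant.
1. Y lies on line VK with VY:YK = 5:2 ⇒ Y = (5/7, 2/7)
2. F is the centroid of triangle YKQ ⇒ F = (4/7, 2/21)
3. W is where the line through Y parallel to FK meets line FV ⇒ W = (20/49, 52/147)
line WF meets KQ at A = (12/19, 0)
F = W + t·(A−W) with t = 19/26, so WF:FA = 19/26:7/26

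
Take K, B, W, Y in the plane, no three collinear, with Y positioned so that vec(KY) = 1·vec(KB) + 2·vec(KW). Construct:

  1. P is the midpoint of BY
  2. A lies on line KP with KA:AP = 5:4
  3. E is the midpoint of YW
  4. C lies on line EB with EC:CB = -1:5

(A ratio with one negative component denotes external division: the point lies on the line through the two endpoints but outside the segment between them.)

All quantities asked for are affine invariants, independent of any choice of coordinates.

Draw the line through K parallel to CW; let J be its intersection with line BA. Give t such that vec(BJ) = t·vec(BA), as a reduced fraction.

Work in coordinates with K = (0, 0), B = (1, 0), W = (0, 1), Y = (1, 2).
1. P is the midpoint of BY ⇒ P = (1, 1)
2. A lies on line KP with KA:AP = 5:4 ⇒ A = (5/9, 5/9)
3. E is the midpoint of YW ⇒ E = (1/2, 3/2)
4. C lies on line EB with EC:CB = -1:5 ⇒ C = (3/8, 15/8)
through K parallel to CW: direction (-3/8, -7/8); meets BA at J = (15/43, 35/43)
J = B + t·(A−B) with t = 63/43

t = 63/43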